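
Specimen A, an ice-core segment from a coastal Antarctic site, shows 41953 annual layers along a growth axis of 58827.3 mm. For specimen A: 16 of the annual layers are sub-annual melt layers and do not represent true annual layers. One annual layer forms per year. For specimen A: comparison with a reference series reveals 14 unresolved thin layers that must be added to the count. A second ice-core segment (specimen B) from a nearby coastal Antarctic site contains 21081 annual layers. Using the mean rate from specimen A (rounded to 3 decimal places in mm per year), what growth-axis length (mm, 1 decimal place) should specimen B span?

29555.6 mm

Specimen A: correcting the raw count gives 41953 − 16 + 14 = 41951 true annual layers.
A: Mean rate = 58827.3 mm / 41951 years ≈ 1.402 mm per year.
For B, 1.402 mm/year × 21081 years = 29555.6 mm.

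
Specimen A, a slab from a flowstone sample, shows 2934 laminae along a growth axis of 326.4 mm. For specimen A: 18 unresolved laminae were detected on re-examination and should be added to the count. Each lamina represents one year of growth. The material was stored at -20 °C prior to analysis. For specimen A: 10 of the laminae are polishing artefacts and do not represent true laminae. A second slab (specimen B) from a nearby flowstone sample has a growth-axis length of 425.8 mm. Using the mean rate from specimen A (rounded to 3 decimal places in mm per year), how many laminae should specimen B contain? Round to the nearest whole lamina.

Specimen A: adjusted count: 2934 − 10 + 18 = 2942 laminae.
A: Extension rate ≈ 326.4 / 2942 = 0.111 mm/yr.
For B, 425.8 / 0.111 = 3836.04 years ≈ 3836 laminae.

3836 laminae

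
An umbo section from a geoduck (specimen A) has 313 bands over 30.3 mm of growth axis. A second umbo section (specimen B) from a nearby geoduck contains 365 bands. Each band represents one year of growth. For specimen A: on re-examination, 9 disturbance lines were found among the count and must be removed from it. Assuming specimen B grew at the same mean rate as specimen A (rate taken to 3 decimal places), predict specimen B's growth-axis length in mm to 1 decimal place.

Specimen A: after corrections the count is 313 − 9 = 304 bands.
A: Mean rate = 30.3 mm / 304 years ≈ 0.100 mm/year.
For B, 0.100 mm/year × 365 years = 36.5 mm.

36.5 mm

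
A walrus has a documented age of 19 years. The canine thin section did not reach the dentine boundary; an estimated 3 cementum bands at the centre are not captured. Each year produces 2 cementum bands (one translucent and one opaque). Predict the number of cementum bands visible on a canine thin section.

19 years at 2 cementum bands per year gives 19 × 2 = 38 cementum bands.
38 − 3 missed = 35 cementum bands expected in the prepared section.

35 cementum bands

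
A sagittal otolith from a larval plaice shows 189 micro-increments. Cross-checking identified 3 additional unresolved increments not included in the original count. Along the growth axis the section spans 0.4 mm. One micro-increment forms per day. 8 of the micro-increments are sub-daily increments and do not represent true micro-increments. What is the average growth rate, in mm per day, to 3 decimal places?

0.002 mm per day

Adjusted count: 189 − 8 + 3 = 184 micro-increments.
Extension rate ≈ 0.4 / 184 = 0.002 mm per day.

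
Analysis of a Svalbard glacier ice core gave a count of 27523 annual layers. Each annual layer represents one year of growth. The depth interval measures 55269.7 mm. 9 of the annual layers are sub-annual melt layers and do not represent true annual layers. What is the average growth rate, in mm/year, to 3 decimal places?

2.009 mm/year

Adjusted count: 27523 − 9 = 27514 annual layers.
55269.7 mm over 27514 years gives 55269.7 / 27514 ≈ 2.009 mm/year.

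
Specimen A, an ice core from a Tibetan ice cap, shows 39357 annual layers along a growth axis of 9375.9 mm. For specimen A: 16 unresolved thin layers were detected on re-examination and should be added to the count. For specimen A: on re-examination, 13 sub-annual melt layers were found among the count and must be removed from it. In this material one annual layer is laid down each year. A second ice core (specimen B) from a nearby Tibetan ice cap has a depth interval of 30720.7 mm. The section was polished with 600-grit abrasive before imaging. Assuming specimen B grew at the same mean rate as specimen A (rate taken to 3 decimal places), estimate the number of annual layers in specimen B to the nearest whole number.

Specimen A: correcting the raw count gives 39357 − 13 + 16 = 39360 true annual layers.
A: 9375.9 mm over 39360 years gives 9375.9 / 39360 ≈ 0.238 mm/yr.
B spans 30720.7 / 0.238 = 129078.57 years ≈ 129079 annual layers.

129079 annual layers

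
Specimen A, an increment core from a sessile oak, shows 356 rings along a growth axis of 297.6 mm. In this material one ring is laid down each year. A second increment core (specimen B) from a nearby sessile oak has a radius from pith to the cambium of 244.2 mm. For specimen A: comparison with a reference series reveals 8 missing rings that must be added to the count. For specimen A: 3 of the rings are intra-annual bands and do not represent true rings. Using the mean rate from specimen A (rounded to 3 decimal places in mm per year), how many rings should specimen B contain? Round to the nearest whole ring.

Specimen A: after corrections the count is 356 − 3 + 8 = 361 rings.
A: Extension rate ≈ 297.6 / 361 = 0.824 mm per year.
B spans 244.2 / 0.824 = 296.36 years ≈ 296 rings.

296 rings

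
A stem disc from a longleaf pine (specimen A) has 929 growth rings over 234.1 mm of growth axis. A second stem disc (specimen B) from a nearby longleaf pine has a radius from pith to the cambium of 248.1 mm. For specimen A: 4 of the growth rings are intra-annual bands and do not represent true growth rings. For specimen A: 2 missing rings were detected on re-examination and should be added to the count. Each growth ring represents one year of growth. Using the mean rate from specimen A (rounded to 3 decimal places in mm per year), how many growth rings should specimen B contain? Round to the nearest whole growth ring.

Specimen A: after corrections the count is 929 − 4 + 2 = 927 growth rings.
A: 234.1 mm over 927 years gives 234.1 / 927 ≈ 0.253 mm/yr.
Specimen B: 248.1 mm / 0.253 mm per year = 980.63 years ≈ 981 growth rings.

981 growth rings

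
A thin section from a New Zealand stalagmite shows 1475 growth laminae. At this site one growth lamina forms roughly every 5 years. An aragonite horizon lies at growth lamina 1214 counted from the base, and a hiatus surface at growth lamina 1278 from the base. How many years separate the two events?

The two markers are separated by 1278 − 1214 = 64 growth laminae.
64 growth laminae at 5 years each span 64 × 5 = 320 years.

320 years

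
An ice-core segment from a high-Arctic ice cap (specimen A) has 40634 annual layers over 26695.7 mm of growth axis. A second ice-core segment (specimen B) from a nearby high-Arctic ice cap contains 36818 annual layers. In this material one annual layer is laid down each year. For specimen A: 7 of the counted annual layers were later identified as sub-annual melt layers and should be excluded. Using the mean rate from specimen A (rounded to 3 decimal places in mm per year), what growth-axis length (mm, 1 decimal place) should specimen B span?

Specimen A: correcting the raw count gives 40634 − 7 = 40627 true annual layers.
A: Extension rate ≈ 26695.7 / 40627 = 0.657 mm/year.
Length of B = 0.657 × 36818 = 24189.4 mm.

24189.4 mm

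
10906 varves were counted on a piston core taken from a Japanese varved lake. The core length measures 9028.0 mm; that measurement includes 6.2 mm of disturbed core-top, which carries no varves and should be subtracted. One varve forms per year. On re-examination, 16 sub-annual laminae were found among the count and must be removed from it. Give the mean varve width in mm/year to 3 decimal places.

0.828 mm/year

After corrections the count is 10906 − 16 = 10890 varves.
Removing the 6.2 mm offcut leaves 9028.0 − 6.2 = 9021.8 mm.
9021.8 mm over 10890 years gives 9021.8 / 10890 ≈ 0.828 mm/year.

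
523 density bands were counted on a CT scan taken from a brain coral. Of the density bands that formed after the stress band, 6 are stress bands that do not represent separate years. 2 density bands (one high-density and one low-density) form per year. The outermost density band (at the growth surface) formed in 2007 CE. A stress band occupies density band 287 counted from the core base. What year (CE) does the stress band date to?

Between density band 287 and the growth surface there are 523 − 287 = 236 density bands.
Removing the 6 false density bands leaves 236 − 6 = 230 true density bands beyond the stress band.
With 2 density bands per year, 230 / 2 = 115 years.
2007 − 115 = 1892 CE.

1892 CE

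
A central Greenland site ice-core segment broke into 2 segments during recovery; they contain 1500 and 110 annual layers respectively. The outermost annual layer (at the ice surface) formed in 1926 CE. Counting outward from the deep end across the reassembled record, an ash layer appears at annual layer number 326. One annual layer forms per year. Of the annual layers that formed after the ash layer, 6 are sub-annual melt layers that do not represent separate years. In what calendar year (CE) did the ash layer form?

Total annual layers = 1500 + 110 = 1610.
Between annual layer 326 and the ice surface there are 1610 − 326 = 1284 annual layers.
Excluding 6 false annual layers: 1284 − 6 = 1278.
1926 − 1278 = 648 CE.

648 CE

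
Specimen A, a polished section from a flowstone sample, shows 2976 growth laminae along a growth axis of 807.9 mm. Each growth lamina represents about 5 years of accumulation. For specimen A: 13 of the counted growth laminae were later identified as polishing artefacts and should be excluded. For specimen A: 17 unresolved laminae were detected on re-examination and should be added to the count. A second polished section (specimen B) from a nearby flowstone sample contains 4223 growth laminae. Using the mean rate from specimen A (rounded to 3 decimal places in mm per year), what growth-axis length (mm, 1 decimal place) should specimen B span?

1140.2 mm

Specimen A: correcting the raw count gives 2976 − 13 + 17 = 2980 true growth laminae.
Specimen A: 2980 growth laminae at 5 years each span 2980 × 5 = 14900 years.
A: 807.9 mm over 14900 years gives 807.9 / 14900 ≈ 0.054 mm per year.
Specimen B: multiplying by 5 years per growth lamina: 4223 × 5 = 21115 years. Length of B = 0.054 × 21115 = 1140.2 mm.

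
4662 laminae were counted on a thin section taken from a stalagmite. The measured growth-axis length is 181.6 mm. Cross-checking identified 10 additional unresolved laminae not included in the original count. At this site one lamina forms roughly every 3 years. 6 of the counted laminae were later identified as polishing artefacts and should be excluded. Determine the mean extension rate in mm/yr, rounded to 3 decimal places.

0.013 mm/yr

Adjusted count: 4662 − 6 + 10 = 4666 laminae.
Multiplying by 3 years per lamina: 4666 × 3 = 13998 years.
Extension rate ≈ 181.6 / 13998 = 0.013 mm/yr.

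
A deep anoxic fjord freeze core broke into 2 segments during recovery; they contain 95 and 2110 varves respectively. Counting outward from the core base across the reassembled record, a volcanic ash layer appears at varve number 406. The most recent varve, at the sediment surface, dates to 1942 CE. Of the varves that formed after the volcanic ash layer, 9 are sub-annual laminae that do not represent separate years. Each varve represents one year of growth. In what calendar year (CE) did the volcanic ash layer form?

152 CE

Total varves = 95 + 2110 = 2205.
2205 − 406 = 1799 varves lie beyond the volcanic ash layer toward the sediment surface.
1799 − 9 false = 1790 true varves after the volcanic ash layer.
Counting back 1790 years from 1942 CE places the volcanic ash layer in 1942 − 1790 = 152 CE.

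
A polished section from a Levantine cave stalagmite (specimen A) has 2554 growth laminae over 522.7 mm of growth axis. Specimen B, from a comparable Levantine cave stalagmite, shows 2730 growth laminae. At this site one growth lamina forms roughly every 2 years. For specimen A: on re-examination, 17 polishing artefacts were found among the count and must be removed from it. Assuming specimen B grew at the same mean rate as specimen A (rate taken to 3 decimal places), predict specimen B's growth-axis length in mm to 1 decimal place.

Specimen A: after corrections the count is 2554 − 17 = 2537 growth laminae.
Specimen A: 2537 growth laminae at 2 years each span 2537 × 2 = 5074 years.
A: Mean rate = 522.7 mm / 5074 years ≈ 0.103 mm per year.
Specimen B: at 2 years per growth lamina, 2730 × 2 = 5460 years. Length of B = 0.103 × 5460 = 562.4 mm.

562.4 mm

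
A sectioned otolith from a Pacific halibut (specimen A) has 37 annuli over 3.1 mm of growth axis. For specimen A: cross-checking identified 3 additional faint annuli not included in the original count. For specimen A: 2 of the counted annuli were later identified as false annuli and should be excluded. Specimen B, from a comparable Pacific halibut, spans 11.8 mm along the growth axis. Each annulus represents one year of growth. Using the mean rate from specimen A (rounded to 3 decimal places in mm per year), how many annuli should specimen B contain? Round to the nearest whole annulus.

144 annuli

Specimen A: true annulus count = 37 − 2 + 3 = 38.
A: Mean rate = 3.1 mm / 38 years ≈ 0.082 mm per year.
For B, 11.8 / 0.082 = 143.90 years ≈ 144 annuli.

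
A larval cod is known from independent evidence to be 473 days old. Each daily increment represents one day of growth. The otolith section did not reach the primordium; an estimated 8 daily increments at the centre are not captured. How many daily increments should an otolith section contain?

465 daily increments

Expected daily increments over 473 days: 473.
Less the 8 uncaptured daily increments: 473 − 8 = 465.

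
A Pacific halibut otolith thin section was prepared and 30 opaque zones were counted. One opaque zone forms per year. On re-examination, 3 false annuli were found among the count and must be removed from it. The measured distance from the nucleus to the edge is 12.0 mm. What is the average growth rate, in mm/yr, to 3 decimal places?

0.444 mm/yr

Correcting the raw count gives 30 − 3 = 27 true opaque zones.
Extension rate ≈ 12.0 / 27 = 0.444 mm/yr.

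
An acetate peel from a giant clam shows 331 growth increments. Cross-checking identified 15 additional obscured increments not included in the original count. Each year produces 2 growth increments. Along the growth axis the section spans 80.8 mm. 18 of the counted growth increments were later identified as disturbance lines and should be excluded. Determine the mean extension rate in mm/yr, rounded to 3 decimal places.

0.493 mm/yr

True growth increment count = 331 − 18 + 15 = 328.
328 growth increments at 2 per year is 328 / 2 = 164 years.
Extension rate ≈ 80.8 / 164 = 0.493 mm/yr.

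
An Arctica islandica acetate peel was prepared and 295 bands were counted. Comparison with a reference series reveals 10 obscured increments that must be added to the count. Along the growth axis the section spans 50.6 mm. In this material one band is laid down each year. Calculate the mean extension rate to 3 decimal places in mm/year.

After corrections the count is 295 + 10 = 305 bands.
Extension rate ≈ 50.6 / 305 = 0.166 mm/year.

0.166 mm/year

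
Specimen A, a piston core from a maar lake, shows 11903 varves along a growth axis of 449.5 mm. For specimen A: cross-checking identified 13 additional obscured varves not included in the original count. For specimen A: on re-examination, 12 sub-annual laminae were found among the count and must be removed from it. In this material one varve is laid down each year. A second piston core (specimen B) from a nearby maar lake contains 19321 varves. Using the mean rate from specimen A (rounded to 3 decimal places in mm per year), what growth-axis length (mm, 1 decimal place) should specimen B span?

734.2 mm

Specimen A: adjusted count: 11903 − 12 + 13 = 11904 varves.
A: 449.5 mm over 11904 years gives 449.5 / 11904 ≈ 0.038 mm per year.
For B, 0.038 mm/year × 19321 years = 734.2 mm.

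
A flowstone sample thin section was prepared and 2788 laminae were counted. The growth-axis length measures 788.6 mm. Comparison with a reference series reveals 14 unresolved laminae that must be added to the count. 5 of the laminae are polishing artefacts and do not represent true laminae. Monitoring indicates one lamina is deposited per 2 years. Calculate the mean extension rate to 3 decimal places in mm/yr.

0.141 mm/yr

After corrections the count is 2788 − 5 + 14 = 2797 laminae.
2797 laminae at 2 years each span 2797 × 2 = 5594 years.
Mean rate = 788.6 mm / 5594 years ≈ 0.141 mm/yr.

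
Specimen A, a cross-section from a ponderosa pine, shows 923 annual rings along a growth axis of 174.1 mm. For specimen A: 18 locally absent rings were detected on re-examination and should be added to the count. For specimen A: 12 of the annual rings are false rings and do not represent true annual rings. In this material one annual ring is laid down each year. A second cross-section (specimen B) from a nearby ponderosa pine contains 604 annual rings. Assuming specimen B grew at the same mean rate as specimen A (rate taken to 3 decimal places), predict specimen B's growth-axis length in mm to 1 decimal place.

Specimen A: true annual ring count = 923 − 12 + 18 = 929.
A: Mean rate = 174.1 mm / 929 years ≈ 0.187 mm/yr.
B's length ≈ 0.187 × 604 = 112.9 mm.

112.9 mm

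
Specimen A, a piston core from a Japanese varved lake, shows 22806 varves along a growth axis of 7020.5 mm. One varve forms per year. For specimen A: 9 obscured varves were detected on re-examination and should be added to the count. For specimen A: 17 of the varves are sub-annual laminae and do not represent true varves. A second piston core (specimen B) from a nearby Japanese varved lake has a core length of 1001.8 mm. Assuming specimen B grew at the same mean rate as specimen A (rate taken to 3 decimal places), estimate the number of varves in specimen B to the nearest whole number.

3253 varves

Specimen A: after corrections the count is 22806 − 17 + 9 = 22798 varves.
A: 7020.5 mm over 22798 years gives 7020.5 / 22798 ≈ 0.308 mm/yr.
For B, 1001.8 / 0.308 = 3252.60 years ≈ 3253 varves.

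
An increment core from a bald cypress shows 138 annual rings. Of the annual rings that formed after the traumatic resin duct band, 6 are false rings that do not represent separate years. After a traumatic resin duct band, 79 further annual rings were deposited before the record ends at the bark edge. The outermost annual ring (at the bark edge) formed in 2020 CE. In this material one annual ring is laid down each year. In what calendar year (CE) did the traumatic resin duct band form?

1947 CE

79 annual rings formed after the traumatic resin duct band.
Removing the 6 false annual rings leaves 79 − 6 = 73 true annual rings beyond the traumatic resin duct band.
2020 − 73 = 1947 CE.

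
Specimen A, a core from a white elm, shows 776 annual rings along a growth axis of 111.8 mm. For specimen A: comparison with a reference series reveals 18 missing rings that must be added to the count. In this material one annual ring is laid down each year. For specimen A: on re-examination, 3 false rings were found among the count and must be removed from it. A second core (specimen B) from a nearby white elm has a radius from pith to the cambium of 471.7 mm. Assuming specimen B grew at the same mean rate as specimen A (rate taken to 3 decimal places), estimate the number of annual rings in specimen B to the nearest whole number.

Specimen A: after corrections the count is 776 − 3 + 18 = 791 annual rings.
A: Extension rate ≈ 111.8 / 791 = 0.141 mm/year.
Specimen B: 471.7 mm / 0.141 mm per year = 3345.39 years ≈ 3345 annual rings.

3345 annual rings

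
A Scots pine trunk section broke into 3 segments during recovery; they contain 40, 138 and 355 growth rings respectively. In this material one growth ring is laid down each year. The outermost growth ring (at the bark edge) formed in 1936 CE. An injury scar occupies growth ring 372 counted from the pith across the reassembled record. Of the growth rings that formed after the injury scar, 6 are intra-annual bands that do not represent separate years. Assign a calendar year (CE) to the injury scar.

1781 CE

Total growth rings = 40 + 138 + 355 = 533.
The injury scar sits at growth ring 372 from the pith, so 533 − 372 = 161 growth rings formed after it.
Removing the 6 false growth rings leaves 161 − 6 = 155 true growth rings beyond the injury scar.
Counting back 155 years from 1936 CE places the injury scar in 1936 − 155 = 1781 CE.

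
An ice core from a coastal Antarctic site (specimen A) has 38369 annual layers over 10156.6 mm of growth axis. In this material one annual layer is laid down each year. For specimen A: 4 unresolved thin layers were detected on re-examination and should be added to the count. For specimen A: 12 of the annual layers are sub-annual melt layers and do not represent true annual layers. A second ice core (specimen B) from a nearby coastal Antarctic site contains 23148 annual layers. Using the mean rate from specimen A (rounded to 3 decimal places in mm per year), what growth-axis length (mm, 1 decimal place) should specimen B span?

6134.2 mm

Specimen A: adjusted count: 38369 − 12 + 4 = 38361 annual layers.
A: Extension rate ≈ 10156.6 / 38361 = 0.265 mm per year.
For B, 0.265 mm/year × 23148 years = 6134.2 mm.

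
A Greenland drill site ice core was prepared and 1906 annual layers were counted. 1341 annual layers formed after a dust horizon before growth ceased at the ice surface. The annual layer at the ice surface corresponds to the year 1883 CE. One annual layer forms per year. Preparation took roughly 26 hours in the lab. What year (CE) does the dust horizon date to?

542 CE

1341 annual layers formed after the dust horizon.
1883 − 1341 = 542 CE.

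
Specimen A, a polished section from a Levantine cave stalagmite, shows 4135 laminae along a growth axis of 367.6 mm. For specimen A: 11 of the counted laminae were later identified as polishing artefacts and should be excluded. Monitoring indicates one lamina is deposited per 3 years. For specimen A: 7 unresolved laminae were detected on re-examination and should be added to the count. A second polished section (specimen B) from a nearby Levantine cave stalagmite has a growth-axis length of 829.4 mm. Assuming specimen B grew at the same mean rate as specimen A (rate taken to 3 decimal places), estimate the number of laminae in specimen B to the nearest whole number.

Specimen A: adjusted count: 4135 − 11 + 7 = 4131 laminae.
Specimen A: at 3 years per lamina, 4131 × 3 = 12393 years.
A: Extension rate ≈ 367.6 / 12393 = 0.030 mm/yr.
Specimen B: 829.4 mm / 0.030 mm per year = 27646.67 years; at 3 years per lamina that is 27646.67 / 3 ≈ 9216 laminae.

9216 laminae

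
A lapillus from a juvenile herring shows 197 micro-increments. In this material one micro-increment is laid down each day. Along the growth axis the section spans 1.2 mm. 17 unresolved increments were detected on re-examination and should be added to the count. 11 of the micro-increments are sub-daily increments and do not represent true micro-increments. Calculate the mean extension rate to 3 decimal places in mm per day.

After corrections the count is 197 − 11 + 17 = 203 micro-increments.
Mean rate = 1.2 mm / 203 days ≈ 0.006 mm per day.

0.006 mm per day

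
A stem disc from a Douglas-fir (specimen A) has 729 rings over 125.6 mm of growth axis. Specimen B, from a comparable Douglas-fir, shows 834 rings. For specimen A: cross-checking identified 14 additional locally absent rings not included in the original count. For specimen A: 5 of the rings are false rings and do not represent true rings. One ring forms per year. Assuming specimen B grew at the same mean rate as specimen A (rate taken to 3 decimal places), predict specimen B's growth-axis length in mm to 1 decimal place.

141.8 mm

Specimen A: after corrections the count is 729 − 5 + 14 = 738 rings.
A: 125.6 mm over 738 years gives 125.6 / 738 ≈ 0.170 mm/year.
For B, 0.170 mm/year × 834 years = 141.8 mm.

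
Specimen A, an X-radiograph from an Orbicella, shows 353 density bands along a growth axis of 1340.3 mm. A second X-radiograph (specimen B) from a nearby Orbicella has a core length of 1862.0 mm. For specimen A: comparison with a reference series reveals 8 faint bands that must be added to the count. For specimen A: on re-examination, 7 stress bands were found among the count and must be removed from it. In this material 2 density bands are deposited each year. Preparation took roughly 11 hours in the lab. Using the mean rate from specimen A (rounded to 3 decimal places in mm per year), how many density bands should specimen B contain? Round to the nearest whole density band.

Specimen A: after corrections the count is 353 − 7 + 8 = 354 density bands.
Specimen A: with 2 density bands per year, 354 / 2 = 177 years.
A: 1340.3 mm over 177 years gives 1340.3 / 177 ≈ 7.572 mm/year.
For B, 1862.0 / 7.572 = 245.91 years; at 2 density bands per year that is 245.91 × 2 ≈ 492 density bands.

492 density bands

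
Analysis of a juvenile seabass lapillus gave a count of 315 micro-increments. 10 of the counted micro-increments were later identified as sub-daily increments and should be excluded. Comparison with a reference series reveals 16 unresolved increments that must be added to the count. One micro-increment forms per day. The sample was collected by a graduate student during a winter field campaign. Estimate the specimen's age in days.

321 days

After corrections the count is 315 − 10 + 16 = 321 micro-increments.
At one micro-increment per day, that is 321 days.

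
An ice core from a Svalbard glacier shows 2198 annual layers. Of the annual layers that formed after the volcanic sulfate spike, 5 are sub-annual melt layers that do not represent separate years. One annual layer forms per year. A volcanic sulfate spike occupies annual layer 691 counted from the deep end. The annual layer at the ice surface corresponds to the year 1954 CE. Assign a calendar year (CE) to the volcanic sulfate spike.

The volcanic sulfate spike sits at annual layer 691 from the deep end, so 2198 − 691 = 1507 annual layers formed after it.
1507 − 5 false = 1502 true annual layers after the volcanic sulfate spike.
The annual layer at the ice surface is 1954 CE, so the volcanic sulfate spike dates to 1954 − 1502 = 452 CE.

452 CE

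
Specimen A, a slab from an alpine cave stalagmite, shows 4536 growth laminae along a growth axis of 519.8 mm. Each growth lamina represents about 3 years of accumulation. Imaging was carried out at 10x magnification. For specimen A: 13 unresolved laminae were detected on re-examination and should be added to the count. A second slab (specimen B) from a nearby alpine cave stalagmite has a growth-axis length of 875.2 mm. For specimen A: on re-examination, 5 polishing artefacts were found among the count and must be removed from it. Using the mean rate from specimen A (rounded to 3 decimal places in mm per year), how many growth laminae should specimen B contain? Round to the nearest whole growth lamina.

Specimen A: after corrections the count is 4536 − 5 + 13 = 4544 growth laminae.
Specimen A: multiplying by 3 years per growth lamina: 4544 × 3 = 13632 years.
A: 519.8 mm over 13632 years gives 519.8 / 13632 ≈ 0.038 mm/yr.
For B, 875.2 / 0.038 = 23031.58 years; at 3 years per growth lamina that is 23031.58 / 3 ≈ 7677 growth laminae.

7677 growth laminae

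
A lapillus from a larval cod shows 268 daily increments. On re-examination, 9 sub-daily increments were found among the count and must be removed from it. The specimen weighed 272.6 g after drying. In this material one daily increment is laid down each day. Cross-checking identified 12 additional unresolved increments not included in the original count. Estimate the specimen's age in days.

271 days

After corrections the count is 268 − 9 + 12 = 271 daily increments.
One daily increment per day makes the duration 271 days.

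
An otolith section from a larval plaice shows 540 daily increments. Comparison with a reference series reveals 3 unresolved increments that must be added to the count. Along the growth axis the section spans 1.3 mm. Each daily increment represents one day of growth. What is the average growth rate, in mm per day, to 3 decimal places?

0.002 mm per day

Adjusted count: 540 + 3 = 543 daily increments.
Extension rate ≈ 1.3 / 543 = 0.002 mm per day.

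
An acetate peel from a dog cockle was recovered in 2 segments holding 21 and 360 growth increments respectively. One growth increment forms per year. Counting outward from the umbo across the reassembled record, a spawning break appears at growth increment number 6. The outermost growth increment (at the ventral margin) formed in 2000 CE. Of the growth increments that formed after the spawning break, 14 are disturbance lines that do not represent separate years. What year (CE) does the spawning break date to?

1639 CE

Total growth increments = 21 + 360 = 381.
Between growth increment 6 and the ventral margin there are 381 − 6 = 375 growth increments.
375 − 14 false = 361 true growth increments after the spawning break.
The growth increment at the ventral margin is 2000 CE, so the spawning break dates to 2000 − 361 = 1639 CE.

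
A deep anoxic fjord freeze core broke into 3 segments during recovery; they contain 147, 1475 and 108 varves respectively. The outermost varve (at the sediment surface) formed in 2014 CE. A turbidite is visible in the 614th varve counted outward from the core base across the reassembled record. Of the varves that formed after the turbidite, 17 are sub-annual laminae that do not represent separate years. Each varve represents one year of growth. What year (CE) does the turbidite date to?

Total varves = 147 + 1475 + 108 = 1730.
1730 − 614 = 1116 varves lie beyond the turbidite toward the sediment surface.
Removing the 17 false varves leaves 1116 − 17 = 1099 true varves beyond the turbidite.
The varve at the sediment surface is 2014 CE, so the turbidite dates to 2014 − 1099 = 915 CE.

915 CE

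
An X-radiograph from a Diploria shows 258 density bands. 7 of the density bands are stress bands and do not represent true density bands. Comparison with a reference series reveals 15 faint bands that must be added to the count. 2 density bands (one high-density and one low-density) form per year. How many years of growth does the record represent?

Adjusted count: 258 − 7 + 15 = 266 density bands.
266 density bands at 2 per year is 266 / 2 = 133 years.

133 years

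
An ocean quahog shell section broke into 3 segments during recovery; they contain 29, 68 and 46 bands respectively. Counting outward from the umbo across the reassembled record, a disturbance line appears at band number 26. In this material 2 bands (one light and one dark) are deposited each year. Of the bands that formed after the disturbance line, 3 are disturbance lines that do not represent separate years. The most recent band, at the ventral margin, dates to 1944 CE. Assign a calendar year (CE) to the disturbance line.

1887 CE

Total bands = 29 + 68 + 46 = 143.
143 − 26 = 117 bands lie beyond the disturbance line toward the ventral margin.
Excluding 3 false bands: 117 − 3 = 114.
114 bands at 2 per year is 114 / 2 = 57 years.
The band at the ventral margin is 1944 CE, so the disturbance line dates to 1944 − 57 = 1887 CE.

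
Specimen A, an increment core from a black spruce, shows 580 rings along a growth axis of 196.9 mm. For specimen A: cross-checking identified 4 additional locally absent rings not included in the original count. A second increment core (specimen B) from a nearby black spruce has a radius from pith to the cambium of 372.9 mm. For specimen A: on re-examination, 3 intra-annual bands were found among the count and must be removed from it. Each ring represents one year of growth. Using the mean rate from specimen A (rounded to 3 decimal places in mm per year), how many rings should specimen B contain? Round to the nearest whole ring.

1100 rings

Specimen A: after corrections the count is 580 − 3 + 4 = 581 rings.
A: 196.9 mm over 581 years gives 196.9 / 581 ≈ 0.339 mm per year.
For B, 372.9 / 0.339 = 1100.00 years ≈ 1100 rings.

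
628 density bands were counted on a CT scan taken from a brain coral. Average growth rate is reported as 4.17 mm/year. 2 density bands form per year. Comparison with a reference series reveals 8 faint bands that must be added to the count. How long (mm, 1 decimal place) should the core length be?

1326.1 mm

Correcting the raw count gives 628 + 8 = 636 true density bands.
With 2 density bands per year, 636 / 2 = 318 years.
Length ≈ 4.17 × 318 = 1326.1 mm.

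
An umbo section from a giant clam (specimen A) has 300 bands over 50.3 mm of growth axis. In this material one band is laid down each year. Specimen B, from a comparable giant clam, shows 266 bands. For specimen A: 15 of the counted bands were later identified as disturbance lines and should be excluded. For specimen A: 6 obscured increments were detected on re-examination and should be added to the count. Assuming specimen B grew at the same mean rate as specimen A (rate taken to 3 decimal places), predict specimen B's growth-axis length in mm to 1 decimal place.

46.0 mm

Specimen A: adjusted count: 300 − 15 + 6 = 291 bands.
A: Mean rate = 50.3 mm / 291 years ≈ 0.173 mm per year.
For B, 0.173 mm/year × 266 years = 46.0 mm.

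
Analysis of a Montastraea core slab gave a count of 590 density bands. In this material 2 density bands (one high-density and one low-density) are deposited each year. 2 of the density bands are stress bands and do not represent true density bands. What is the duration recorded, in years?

294 yr

True density band count = 590 − 2 = 588.
588 density bands at 2 per year is 588 / 2 = 294 years.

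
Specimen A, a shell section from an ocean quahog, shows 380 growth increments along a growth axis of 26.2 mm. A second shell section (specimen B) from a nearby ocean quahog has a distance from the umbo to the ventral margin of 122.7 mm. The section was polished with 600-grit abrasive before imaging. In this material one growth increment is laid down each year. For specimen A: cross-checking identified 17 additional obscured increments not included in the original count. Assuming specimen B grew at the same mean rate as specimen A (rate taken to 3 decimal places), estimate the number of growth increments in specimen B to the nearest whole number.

Specimen A: correcting the raw count gives 380 + 17 = 397 true growth increments.
A: 26.2 mm over 397 years gives 26.2 / 397 ≈ 0.066 mm/yr.
B spans 122.7 / 0.066 = 1859.09 years ≈ 1859 growth increments.

1859 growth increments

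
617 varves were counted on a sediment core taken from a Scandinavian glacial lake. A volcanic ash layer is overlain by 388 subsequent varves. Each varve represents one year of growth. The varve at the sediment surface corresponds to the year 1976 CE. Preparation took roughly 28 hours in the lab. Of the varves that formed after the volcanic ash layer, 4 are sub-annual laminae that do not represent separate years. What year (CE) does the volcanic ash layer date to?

1592 CE

388 varves post-date the volcanic ash layer.
Removing the 4 false varves leaves 388 − 4 = 384 true varves beyond the volcanic ash layer.
The varve at the sediment surface is 1976 CE, so the volcanic ash layer dates to 1976 − 384 = 1592 CE.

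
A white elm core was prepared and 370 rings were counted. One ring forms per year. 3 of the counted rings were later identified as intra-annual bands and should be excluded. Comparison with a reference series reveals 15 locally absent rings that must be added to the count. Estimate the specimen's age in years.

After corrections the count is 370 − 3 + 15 = 382 rings.
One ring per year makes the duration 382 years.

382 years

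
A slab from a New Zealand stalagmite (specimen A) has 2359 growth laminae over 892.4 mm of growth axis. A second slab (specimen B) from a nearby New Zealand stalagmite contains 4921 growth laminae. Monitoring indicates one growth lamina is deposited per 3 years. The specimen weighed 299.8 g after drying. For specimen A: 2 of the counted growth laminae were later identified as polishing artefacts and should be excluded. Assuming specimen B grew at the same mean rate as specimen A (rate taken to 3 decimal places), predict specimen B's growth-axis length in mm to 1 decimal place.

Specimen A: true growth lamina count = 2359 − 2 = 2357.
Specimen A: at 3 years per growth lamina, 2357 × 3 = 7071 years.
A: 892.4 mm over 7071 years gives 892.4 / 7071 ≈ 0.126 mm/year.
Specimen B: multiplying by 3 years per growth lamina: 4921 × 3 = 14763 years. Length of B = 0.126 × 14763 = 1860.1 mm.

1860.1 mm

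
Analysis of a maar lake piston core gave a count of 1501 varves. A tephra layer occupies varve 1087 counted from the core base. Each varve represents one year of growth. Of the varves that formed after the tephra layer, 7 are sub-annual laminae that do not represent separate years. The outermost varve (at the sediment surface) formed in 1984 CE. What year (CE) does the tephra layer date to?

1577 CE

Between varve 1087 and the sediment surface there are 1501 − 1087 = 414 varves.
Removing the 7 false varves leaves 414 − 7 = 407 true varves beyond the tephra layer.
1984 − 407 = 1577 CE.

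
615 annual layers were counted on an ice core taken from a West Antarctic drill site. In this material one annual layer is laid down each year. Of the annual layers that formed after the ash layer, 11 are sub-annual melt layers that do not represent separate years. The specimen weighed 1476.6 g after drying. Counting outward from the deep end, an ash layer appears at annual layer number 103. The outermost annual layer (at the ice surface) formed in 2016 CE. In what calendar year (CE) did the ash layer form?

1515 CE

615 − 103 = 512 annual layers lie beyond the ash layer toward the ice surface.
512 − 11 false = 501 true annual layers after the ash layer.
The annual layer at the ice surface is 2016 CE, so the ash layer dates to 2016 − 501 = 1515 CE.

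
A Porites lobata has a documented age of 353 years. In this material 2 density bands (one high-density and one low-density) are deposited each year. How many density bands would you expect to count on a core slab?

With 2 density bands per year, 353 years would produce 353 × 2 = 706 density bands.
So 706 density bands should be present.

706 density bands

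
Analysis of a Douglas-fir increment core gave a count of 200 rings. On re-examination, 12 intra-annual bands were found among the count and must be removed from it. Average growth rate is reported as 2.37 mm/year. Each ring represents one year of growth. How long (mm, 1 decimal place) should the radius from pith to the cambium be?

Correcting the raw count gives 200 − 12 = 188 true rings.
188 years at 2.37 mm/year gives 2.37 × 188 = 445.6 mm.

445.6 mm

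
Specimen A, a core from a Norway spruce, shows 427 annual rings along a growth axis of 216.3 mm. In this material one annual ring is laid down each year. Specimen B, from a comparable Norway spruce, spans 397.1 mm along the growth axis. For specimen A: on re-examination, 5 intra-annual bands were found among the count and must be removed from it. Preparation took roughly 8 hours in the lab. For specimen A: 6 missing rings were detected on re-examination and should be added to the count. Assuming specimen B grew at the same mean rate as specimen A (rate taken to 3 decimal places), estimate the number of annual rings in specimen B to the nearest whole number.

Specimen A: correcting the raw count gives 427 − 5 + 6 = 428 true annual rings.
A: 216.3 mm over 428 years gives 216.3 / 428 ≈ 0.505 mm/yr.
Specimen B: 397.1 mm / 0.505 mm per year = 786.34 years ≈ 786 annual rings.

786 annual rings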